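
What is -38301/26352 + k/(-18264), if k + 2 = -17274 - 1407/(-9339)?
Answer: -10561556477/20809234512 ≈ -0.50754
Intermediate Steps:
k = -53779719/3113 (k = -2 + (-17274 - 1407/(-9339)) = -2 + (-17274 - 1407*(-1)/9339) = -2 + (-17274 - 1*(-469/3113)) = -2 + (-17274 + 469/3113) = -2 - 53773493/3113 = -53779719/3113 ≈ -17276.)
-38301/26352 + k/(-18264) = -38301/26352 - 53779719/3113/(-18264) = -38301*1/26352 - 53779719/3113*(-1/18264) = -12767/8784 + 17926573/18951944 = -10561556477/20809234512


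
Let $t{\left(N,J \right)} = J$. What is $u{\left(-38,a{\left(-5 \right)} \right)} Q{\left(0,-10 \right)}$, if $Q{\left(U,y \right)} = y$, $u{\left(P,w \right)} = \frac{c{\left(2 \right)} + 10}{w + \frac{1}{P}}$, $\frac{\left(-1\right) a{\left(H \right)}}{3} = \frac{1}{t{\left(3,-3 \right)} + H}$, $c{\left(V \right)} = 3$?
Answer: $- \frac{19760}{53} \approx -372.83$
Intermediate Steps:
$a{\left(H \right)} = - \frac{3}{-3 + H}$
$u{\left(P,w \right)} = \frac{13}{w + \frac{1}{P}}$ ($u{\left(P,w \right)} = \frac{3 + 10}{w + \frac{1}{P}} = \frac{13}{w + \frac{1}{P}}$)
$u{\left(-38,a{\left(-5 \right)} \right)} Q{\left(0,-10 \right)} = 13 \left(-38\right) \frac{1}{1 - 38 \left(- \frac{3}{-3 - 5}\right)} \left(-10\right) = 13 \left(-38\right) \frac{1}{1 - 38 \left(- \frac{3}{-8}\right)} \left(-10\right) = 13 \left(-38\right) \frac{1}{1 - 38 \left(\left(-3\right) \left(- \frac{1}{8}\right)\right)} \left(-10\right) = 13 \left(-38\right) \frac{1}{1 - \frac{57}{4}} \left(-10\right) = 13 \left(-38\right) \frac{1}{- \frac{53}{4}} \left(-10\right) = 13 \left(-38\right) \left(- \frac{4}{53}\right) \left(-10\right) = \frac{1976}{53} \left(-10\right) = - \frac{19760}{53}$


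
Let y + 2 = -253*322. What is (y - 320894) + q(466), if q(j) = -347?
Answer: -402709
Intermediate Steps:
y = -81468 (y = -2 - 253*322 = -2 - 81466 = -81468)
(y - 320894) + q(466) = (-81468 - 320894) - 347 = -402362 - 347 = -402709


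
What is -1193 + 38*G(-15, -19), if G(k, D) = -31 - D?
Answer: -1649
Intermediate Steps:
-1193 + 38*G(-15, -19) = -1193 + 38*(-31 - 1*(-19)) = -1193 + 38*(-31 + 19) = -1193 + 38*(-12) = -1193 - 456 = -1649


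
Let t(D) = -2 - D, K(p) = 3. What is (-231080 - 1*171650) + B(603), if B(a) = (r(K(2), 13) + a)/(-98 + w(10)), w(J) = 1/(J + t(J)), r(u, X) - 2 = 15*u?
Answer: -79339110/197 ≈ -4.0274e+5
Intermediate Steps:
r(u, X) = 2 + 15*u
w(J) = -1/2 (w(J) = 1/(J + (-2 - J)) = 1/(-2) = -1/2)
B(a) = -94/197 - 2*a/197 (B(a) = ((2 + 15*3) + a)/(-98 - 1/2) = ((2 + 45) + a)/(-197/2) = (47 + a)*(-2/197) = -94/197 - 2*a/197)
(-231080 - 1*171650) + B(603) = (-231080 - 1*171650) + (-94/197 - 2/197*603) = (-231080 - 171650) + (-94/197 - 1206/197) = -402730 - 1300/197 = -79339110/197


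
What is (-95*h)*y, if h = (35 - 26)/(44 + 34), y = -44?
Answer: 6270/13 ≈ 482.31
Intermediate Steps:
h = 3/26 (h = 9/78 = 9*(1/78) = 3/26 ≈ 0.11538)
(-95*h)*y = -95*3/26*(-44) = -285/26*(-44) = 6270/13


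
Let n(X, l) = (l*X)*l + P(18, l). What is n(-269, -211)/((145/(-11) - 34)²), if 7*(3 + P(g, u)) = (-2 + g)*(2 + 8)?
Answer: -10143781384/1885527 ≈ -5379.8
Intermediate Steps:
P(g, u) = -41/7 + 10*g/7 (P(g, u) = -3 + ((-2 + g)*(2 + 8))/7 = -3 + ((-2 + g)*10)/7 = -3 + (-20 + 10*g)/7 = -3 + (-20/7 + 10*g/7) = -41/7 + 10*g/7)
n(X, l) = 139/7 + X*l² (n(X, l) = (l*X)*l + (-41/7 + (10/7)*18) = (X*l)*l + (-41/7 + 180/7) = X*l² + 139/7 = 139/7 + X*l²)
n(-269, -211)/((145/(-11) - 34)²) = (139/7 - 269*(-211)²)/((145/(-11) - 34)²) = (139/7 - 269*44521)/((145*(-1/11) - 34)²) = (139/7 - 11976149)/((-145/11 - 34)²) = -83832904/(7*((-519/11)²)) = -83832904/(7*269361/121) = -83832904/7*121/269361 = -10143781384/1885527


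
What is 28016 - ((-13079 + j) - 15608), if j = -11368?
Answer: 68071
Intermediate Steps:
28016 - ((-13079 + j) - 15608) = 28016 - ((-13079 - 11368) - 15608) = 28016 - (-24447 - 15608) = 28016 - 1*(-40055) = 28016 + 40055 = 68071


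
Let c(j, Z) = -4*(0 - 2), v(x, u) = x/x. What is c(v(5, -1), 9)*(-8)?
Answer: -64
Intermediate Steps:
v(x, u) = 1
c(j, Z) = 8 (c(j, Z) = -4*(-2) = 8)
c(v(5, -1), 9)*(-8) = 8*(-8) = -64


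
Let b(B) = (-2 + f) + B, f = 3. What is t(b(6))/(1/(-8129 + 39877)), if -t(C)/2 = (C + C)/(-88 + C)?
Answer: 888944/81 ≈ 10975.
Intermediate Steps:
b(B) = 1 + B (b(B) = (-2 + 3) + B = 1 + B)
t(C) = -4*C/(-88 + C) (t(C) = -2*(C + C)/(-88 + C) = -2*2*C/(-88 + C) = -4*C/(-88 + C))
t(b(6))/(1/(-8129 + 39877)) = (-4*(1 + 6)/(-88 + (1 + 6)))/(1/(-8129 + 39877)) = (-4*7/(-88 + 7))/(1/31748) = (-4*7/(-81))/(1/31748) = -4*7*(-1/81)*31748 = (28/81)*31748 = 888944/81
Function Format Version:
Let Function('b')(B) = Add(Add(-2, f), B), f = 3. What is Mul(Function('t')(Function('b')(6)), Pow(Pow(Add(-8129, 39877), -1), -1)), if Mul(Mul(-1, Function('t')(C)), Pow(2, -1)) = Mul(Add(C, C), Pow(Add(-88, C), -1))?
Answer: Rational(888944, 81) ≈ 10975.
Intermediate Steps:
Function('b')(B) = Add(1, B) (Function('b')(B) = Add(Add(-2, 3), B) = Add(1, B))
Function('t')(C) = Mul(-4, C, Pow(Add(-88, C), -1)) (Function('t')(C) = Mul(-2, Mul(Add(C, C), Pow(Add(-88, C), -1))) = Mul(-2, Mul(Mul(2, C), Pow(Add(-88, C), -1))) = Mul(-2, Mul(2, C, Pow(Add(-88, C), -1))) = Mul(-4, C, Pow(Add(-88, C), -1)))
Mul(Function('t')(Function('b')(6)), Pow(Pow(Add(-8129, 39877), -1), -1)) = Mul(Mul(-4, Add(1, 6), Pow(Add(-88, Add(1, 6)), -1)), Pow(Pow(Add(-8129, 39877), -1), -1)) = Mul(Mul(-4, 7, Pow(Add(-88, 7), -1)), Pow(Pow(31748, -1), -1)) = Mul(Mul(-4, 7, Pow(-81, -1)), Pow(Rational(1, 31748), -1)) = Mul(Mul(-4, 7, Rational(-1, 81)), 31748) = Mul(Rational(28, 81), 31748) = Rational(888944, 81)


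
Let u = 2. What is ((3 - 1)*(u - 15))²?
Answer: 676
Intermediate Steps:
((3 - 1)*(u - 15))² = ((3 - 1)*(2 - 15))² = (2*(-13))² = (-26)² = 676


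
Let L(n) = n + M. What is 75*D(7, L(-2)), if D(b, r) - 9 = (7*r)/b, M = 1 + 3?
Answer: 825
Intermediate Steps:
M = 4
L(n) = 4 + n (L(n) = n + 4 = 4 + n)
D(b, r) = 9 + 7*r/b (D(b, r) = 9 + (7*r)/b = 9 + 7*r/b)
75*D(7, L(-2)) = 75*(9 + 7*(4 - 2)/7) = 75*(9 + 7*2*(⅐)) = 75*(9 + 2) = 75*11 = 825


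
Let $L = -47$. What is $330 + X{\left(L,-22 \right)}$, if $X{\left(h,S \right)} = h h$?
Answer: $2539$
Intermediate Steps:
$X{\left(h,S \right)} = h^{2}$
$330 + X{\left(L,-22 \right)} = 330 + \left(-47\right)^{2} = 330 + 2209 = 2539$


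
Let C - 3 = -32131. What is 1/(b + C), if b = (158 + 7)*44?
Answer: -1/24868 ≈ -4.0212e-5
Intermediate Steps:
C = -32128 (C = 3 - 32131 = -32128)
b = 7260 (b = 165*44 = 7260)
1/(b + C) = 1/(7260 - 32128) = 1/(-24868) = -1/24868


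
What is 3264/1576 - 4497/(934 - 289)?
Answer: -207583/42355 ≈ -4.9010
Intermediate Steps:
3264/1576 - 4497/(934 - 289) = 3264*(1/1576) - 4497/645 = 408/197 - 4497*1/645 = 408/197 - 1499/215 = -207583/42355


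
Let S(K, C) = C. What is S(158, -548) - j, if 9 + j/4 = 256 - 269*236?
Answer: 252400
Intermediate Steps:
j = -252948 (j = -36 + 4*(256 - 269*236) = -36 + 4*(256 - 63484) = -36 + 4*(-63228) = -36 - 252912 = -252948)
S(158, -548) - j = -548 - 1*(-252948) = -548 + 252948 = 252400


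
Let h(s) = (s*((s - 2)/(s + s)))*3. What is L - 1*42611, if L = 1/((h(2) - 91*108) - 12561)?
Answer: -954017680/22389 ≈ -42611.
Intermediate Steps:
h(s) = -3 + 3*s/2 (h(s) = (s*((-2 + s)/((2*s))))*3 = (s*((-2 + s)*(1/(2*s))))*3 = (s*((-2 + s)/(2*s)))*3 = (-1 + s/2)*3 = -3 + 3*s/2)
L = -1/22389 (L = 1/(((-3 + (3/2)*2) - 91*108) - 12561) = 1/(((-3 + 3) - 9828) - 12561) = 1/((0 - 9828) - 12561) = 1/(-9828 - 12561) = 1/(-22389) = -1/22389 ≈ -4.4665e-5)
L - 1*42611 = -1/22389 - 1*42611 = -1/22389 - 42611 = -954017680/22389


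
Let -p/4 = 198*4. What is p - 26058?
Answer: -29226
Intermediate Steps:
p = -3168 (p = -792*4 = -4*792 = -3168)
p - 26058 = -3168 - 26058 = -29226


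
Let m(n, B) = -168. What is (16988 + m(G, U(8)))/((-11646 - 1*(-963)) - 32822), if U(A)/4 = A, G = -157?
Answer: -3364/8701 ≈ -0.38662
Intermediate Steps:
U(A) = 4*A
(16988 + m(G, U(8)))/((-11646 - 1*(-963)) - 32822) = (16988 - 168)/((-11646 - 1*(-963)) - 32822) = 16820/((-11646 + 963) - 32822) = 16820/(-10683 - 32822) = 16820/(-43505) = 16820*(-1/43505) = -3364/8701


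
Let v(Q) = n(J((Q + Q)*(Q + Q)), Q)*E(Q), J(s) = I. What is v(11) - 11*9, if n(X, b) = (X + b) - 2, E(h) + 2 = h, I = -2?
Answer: -36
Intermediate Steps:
J(s) = -2
E(h) = -2 + h
n(X, b) = -2 + X + b
v(Q) = (-4 + Q)*(-2 + Q) (v(Q) = (-2 - 2 + Q)*(-2 + Q) = (-4 + Q)*(-2 + Q))
v(11) - 11*9 = (-4 + 11)*(-2 + 11) - 11*9 = 7*9 - 99 = 63 - 99 = -36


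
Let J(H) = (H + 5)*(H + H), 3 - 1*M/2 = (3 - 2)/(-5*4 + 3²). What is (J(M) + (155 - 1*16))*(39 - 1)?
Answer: 1274786/121 ≈ 10535.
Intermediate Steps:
M = 68/11 (M = 6 - 2*(3 - 2)/(-5*4 + 3²) = 6 - 2/(-20 + 9) = 6 - 2/(-11) = 6 - 2*(-1)/11 = 6 - 2*(-1/11) = 6 + 2/11 = 68/11 ≈ 6.1818)
J(H) = 2*H*(5 + H) (J(H) = (5 + H)*(2*H) = 2*H*(5 + H))
(J(M) + (155 - 1*16))*(39 - 1) = (2*(68/11)*(5 + 68/11) + (155 - 1*16))*(39 - 1) = (2*(68/11)*(123/11) + (155 - 16))*38 = (16728/121 + 139)*38 = (33547/121)*38 = 1274786/121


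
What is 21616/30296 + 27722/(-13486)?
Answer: -4896003/3647963 ≈ -1.3421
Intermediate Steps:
21616/30296 + 27722/(-13486) = 21616*(1/30296) + 27722*(-1/13486) = 386/541 - 13861/6743 = -4896003/3647963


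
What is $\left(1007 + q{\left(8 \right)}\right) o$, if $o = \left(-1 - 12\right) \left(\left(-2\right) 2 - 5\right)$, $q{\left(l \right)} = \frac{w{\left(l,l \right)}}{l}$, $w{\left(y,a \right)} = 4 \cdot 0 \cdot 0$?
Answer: $117819$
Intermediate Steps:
$w{\left(y,a \right)} = 0$ ($w{\left(y,a \right)} = 0 \cdot 0 = 0$)
$q{\left(l \right)} = 0$ ($q{\left(l \right)} = \frac{0}{l} = 0$)
$o = 117$ ($o = - 13 \left(-4 - 5\right) = \left(-13\right) \left(-9\right) = 117$)
$\left(1007 + q{\left(8 \right)}\right) o = \left(1007 + 0\right) 117 = 1007 \cdot 117 = 117819$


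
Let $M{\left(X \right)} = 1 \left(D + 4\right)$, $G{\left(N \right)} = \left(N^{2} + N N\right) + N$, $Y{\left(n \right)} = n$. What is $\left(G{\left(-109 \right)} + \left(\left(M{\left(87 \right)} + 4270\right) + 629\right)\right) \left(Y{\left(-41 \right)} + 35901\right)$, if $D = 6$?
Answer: $1024233320$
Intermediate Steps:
$G{\left(N \right)} = N + 2 N^{2}$ ($G{\left(N \right)} = \left(N^{2} + N^{2}\right) + N = 2 N^{2} + N = N + 2 N^{2}$)
$M{\left(X \right)} = 10$ ($M{\left(X \right)} = 1 \left(6 + 4\right) = 1 \cdot 10 = 10$)
$\left(G{\left(-109 \right)} + \left(\left(M{\left(87 \right)} + 4270\right) + 629\right)\right) \left(Y{\left(-41 \right)} + 35901\right) = \left(- 109 \left(1 + 2 \left(-109\right)\right) + \left(\left(10 + 4270\right) + 629\right)\right) \left(-41 + 35901\right) = \left(- 109 \left(1 - 218\right) + \left(4280 + 629\right)\right) 35860 = \left(\left(-109\right) \left(-217\right) + 4909\right) 35860 = \left(23653 + 4909\right) 35860 = 28562 \cdot 35860 = 1024233320$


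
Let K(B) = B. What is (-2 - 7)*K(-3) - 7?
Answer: 20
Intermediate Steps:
(-2 - 7)*K(-3) - 7 = (-2 - 7)*(-3) - 7 = -9*(-3) - 7 = 27 - 7 = 20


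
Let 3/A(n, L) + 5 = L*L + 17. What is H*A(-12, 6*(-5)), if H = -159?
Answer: -159/304 ≈ -0.52303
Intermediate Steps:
A(n, L) = 3/(12 + L**2) (A(n, L) = 3/(-5 + (L*L + 17)) = 3/(-5 + (L**2 + 17)) = 3/(-5 + (17 + L**2)) = 3/(12 + L**2))
H*A(-12, 6*(-5)) = -477/(12 + (6*(-5))**2) = -477/(12 + (-30)**2) = -477/(12 + 900) = -477/912 = -159*1/304 = -159/304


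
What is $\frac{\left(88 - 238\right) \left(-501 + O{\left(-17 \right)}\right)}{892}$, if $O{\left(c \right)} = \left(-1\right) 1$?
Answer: $\frac{18825}{223} \approx 84.417$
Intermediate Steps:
$O{\left(c \right)} = -1$
$\frac{\left(88 - 238\right) \left(-501 + O{\left(-17 \right)}\right)}{892} = \frac{\left(88 - 238\right) \left(-501 - 1\right)}{892} = \left(-150\right) \left(-502\right) \frac{1}{892} = 75300 \cdot \frac{1}{892} = \frac{18825}{223}$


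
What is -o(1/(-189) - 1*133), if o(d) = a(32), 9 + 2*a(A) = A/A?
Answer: 4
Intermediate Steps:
a(A) = -4 (a(A) = -9/2 + (A/A)/2 = -9/2 + (½)*1 = -9/2 + ½ = -4)
o(d) = -4
-o(1/(-189) - 1*133) = -1*(-4) = 4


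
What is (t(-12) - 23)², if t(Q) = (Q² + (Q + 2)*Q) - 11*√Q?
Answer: 56629 - 10604*I*√3 ≈ 56629.0 - 18367.0*I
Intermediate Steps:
t(Q) = Q² - 11*√Q + Q*(2 + Q) (t(Q) = (Q² + (2 + Q)*Q) - 11*√Q = (Q² + Q*(2 + Q)) - 11*√Q = Q² - 11*√Q + Q*(2 + Q))
(t(-12) - 23)² = ((-22*I*√3 + 2*(-12) + 2*(-12)²) - 23)² = ((-22*I*√3 - 24 + 2*144) - 23)² = ((-22*I*√3 - 24 + 288) - 23)² = ((264 - 22*I*√3) - 23)² = (241 - 22*I*√3)²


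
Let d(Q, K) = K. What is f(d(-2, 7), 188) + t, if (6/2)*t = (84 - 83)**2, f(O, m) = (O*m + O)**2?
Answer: 5250988/3 ≈ 1.7503e+6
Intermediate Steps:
f(O, m) = (O + O*m)**2
t = 1/3 (t = (84 - 83)**2/3 = (1/3)*1**2 = (1/3)*1 = 1/3 ≈ 0.33333)
f(d(-2, 7), 188) + t = 7**2*(1 + 188)**2 + 1/3 = 49*189**2 + 1/3 = 49*35721 + 1/3 = 1750329 + 1/3 = 5250988/3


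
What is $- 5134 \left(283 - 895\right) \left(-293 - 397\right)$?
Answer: $-2167985520$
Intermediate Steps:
$- 5134 \left(283 - 895\right) \left(-293 - 397\right) = - 5134 \left(\left(-612\right) \left(-690\right)\right) = \left(-5134\right) 422280 = -2167985520$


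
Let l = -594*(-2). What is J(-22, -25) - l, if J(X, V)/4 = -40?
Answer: -1348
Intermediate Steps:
J(X, V) = -160 (J(X, V) = 4*(-40) = -160)
l = 1188
J(-22, -25) - l = -160 - 1*1188 = -160 - 1188 = -1348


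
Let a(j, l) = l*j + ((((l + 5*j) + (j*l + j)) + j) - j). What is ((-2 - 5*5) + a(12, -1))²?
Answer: 400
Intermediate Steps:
a(j, l) = l + 6*j + 2*j*l (a(j, l) = j*l + ((((l + 5*j) + (j + j*l)) + j) - j) = j*l + (((l + 6*j + j*l) + j) - j) = j*l + ((l + 7*j + j*l) - j) = j*l + (l + 6*j + j*l) = l + 6*j + 2*j*l)
((-2 - 5*5) + a(12, -1))² = ((-2 - 5*5) + (-1 + 6*12 + 2*12*(-1)))² = ((-2 - 25) + (-1 + 72 - 24))² = (-27 + 47)² = 20² = 400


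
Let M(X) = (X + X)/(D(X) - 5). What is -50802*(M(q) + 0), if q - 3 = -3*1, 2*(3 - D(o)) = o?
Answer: 0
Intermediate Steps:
D(o) = 3 - o/2
q = 0 (q = 3 - 3*1 = 3 - 3 = 0)
M(X) = 2*X/(-2 - X/2) (M(X) = (X + X)/((3 - X/2) - 5) = (2*X)/(-2 - X/2) = 2*X/(-2 - X/2))
-50802*(M(q) + 0) = -50802*(-4*0/(4 + 0) + 0) = -50802*(-4*0/4 + 0) = -50802*(-4*0*1/4 + 0) = -50802*(0 + 0) = -50802*0 = 0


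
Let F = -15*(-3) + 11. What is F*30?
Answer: 1680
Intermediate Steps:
F = 56 (F = -5*(-9) + 11 = 45 + 11 = 56)
F*30 = 56*30 = 1680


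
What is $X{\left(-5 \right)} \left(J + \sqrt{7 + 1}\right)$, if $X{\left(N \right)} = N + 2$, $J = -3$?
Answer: $9 - 6 \sqrt{2} \approx 0.51472$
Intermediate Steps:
$X{\left(N \right)} = 2 + N$
$X{\left(-5 \right)} \left(J + \sqrt{7 + 1}\right) = \left(2 - 5\right) \left(-3 + \sqrt{7 + 1}\right) = - 3 \left(-3 + \sqrt{8}\right) = - 3 \left(-3 + 2 \sqrt{2}\right) = 9 - 6 \sqrt{2}$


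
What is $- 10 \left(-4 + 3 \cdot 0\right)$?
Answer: $40$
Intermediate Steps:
$- 10 \left(-4 + 3 \cdot 0\right) = - 10 \left(-4 + 0\right) = \left(-10\right) \left(-4\right) = 40$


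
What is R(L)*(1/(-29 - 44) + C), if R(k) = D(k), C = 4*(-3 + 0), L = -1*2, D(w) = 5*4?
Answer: -17540/73 ≈ -240.27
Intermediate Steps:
D(w) = 20
L = -2
C = -12 (C = 4*(-3) = -12)
R(k) = 20
R(L)*(1/(-29 - 44) + C) = 20*(1/(-29 - 44) - 12) = 20*(1/(-73) - 12) = 20*(-1/73 - 12) = 20*(-877/73) = -17540/73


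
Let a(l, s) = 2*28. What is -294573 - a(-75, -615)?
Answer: -294629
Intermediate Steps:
a(l, s) = 56
-294573 - a(-75, -615) = -294573 - 1*56 = -294573 - 56 = -294629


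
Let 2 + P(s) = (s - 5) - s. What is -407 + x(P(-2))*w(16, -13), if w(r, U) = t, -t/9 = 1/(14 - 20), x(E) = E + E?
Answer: -428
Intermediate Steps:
P(s) = -7 (P(s) = -2 + ((s - 5) - s) = -2 + ((-5 + s) - s) = -2 - 5 = -7)
x(E) = 2*E
t = 3/2 (t = -9/(14 - 20) = -9/(-6) = -9*(-⅙) = 3/2 ≈ 1.5000)
w(r, U) = 3/2
-407 + x(P(-2))*w(16, -13) = -407 + (2*(-7))*(3/2) = -407 - 14*3/2 = -407 - 21 = -428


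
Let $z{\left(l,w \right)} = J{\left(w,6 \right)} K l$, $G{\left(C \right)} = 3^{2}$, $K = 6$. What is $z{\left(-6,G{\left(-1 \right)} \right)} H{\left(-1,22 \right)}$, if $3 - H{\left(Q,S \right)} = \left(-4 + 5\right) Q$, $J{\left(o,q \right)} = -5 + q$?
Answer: $-144$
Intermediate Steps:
$G{\left(C \right)} = 9$
$z{\left(l,w \right)} = 6 l$ ($z{\left(l,w \right)} = \left(-5 + 6\right) 6 l = 1 \cdot 6 l = 6 l$)
$H{\left(Q,S \right)} = 3 - Q$ ($H{\left(Q,S \right)} = 3 - \left(-4 + 5\right) Q = 3 - 1 Q = 3 - Q$)
$z{\left(-6,G{\left(-1 \right)} \right)} H{\left(-1,22 \right)} = 6 \left(-6\right) \left(3 - -1\right) = - 36 \left(3 + 1\right) = \left(-36\right) 4 = -144$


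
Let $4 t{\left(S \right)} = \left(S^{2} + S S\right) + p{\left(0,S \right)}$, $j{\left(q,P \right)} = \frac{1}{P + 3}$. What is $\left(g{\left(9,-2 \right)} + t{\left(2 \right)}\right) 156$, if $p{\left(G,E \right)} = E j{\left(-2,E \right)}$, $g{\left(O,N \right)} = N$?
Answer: $\frac{78}{5} \approx 15.6$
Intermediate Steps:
$j{\left(q,P \right)} = \frac{1}{3 + P}$
$p{\left(G,E \right)} = \frac{E}{3 + E}$
$t{\left(S \right)} = \frac{S^{2}}{2} + \frac{S}{4 \left(3 + S\right)}$ ($t{\left(S \right)} = \frac{\left(S^{2} + S S\right) + \frac{S}{3 + S}}{4} = \frac{\left(S^{2} + S^{2}\right) + \frac{S}{3 + S}}{4} = \frac{2 S^{2} + \frac{S}{3 + S}}{4} = \frac{S^{2}}{2} + \frac{S}{4 \left(3 + S\right)}$)
$\left(g{\left(9,-2 \right)} + t{\left(2 \right)}\right) 156 = \left(-2 + \frac{1}{4} \cdot 2 \frac{1}{3 + 2} \left(1 + 2 \cdot 2 \left(3 + 2\right)\right)\right) 156 = \left(-2 + \frac{1}{4} \cdot 2 \cdot \frac{1}{5} \left(1 + 2 \cdot 2 \cdot 5\right)\right) 156 = \left(-2 + \frac{1}{4} \cdot 2 \cdot \frac{1}{5} \left(1 + 20\right)\right) 156 = \left(-2 + \frac{1}{4} \cdot 2 \cdot \frac{1}{5} \cdot 21\right) 156 = \left(-2 + \frac{21}{10}\right) 156 = \frac{1}{10} \cdot 156 = \frac{78}{5}$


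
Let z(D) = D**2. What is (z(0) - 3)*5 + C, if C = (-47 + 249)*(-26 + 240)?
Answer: 43213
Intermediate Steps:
C = 43228 (C = 202*214 = 43228)
(z(0) - 3)*5 + C = (0**2 - 3)*5 + 43228 = (0 - 3)*5 + 43228 = -3*5 + 43228 = -15 + 43228 = 43213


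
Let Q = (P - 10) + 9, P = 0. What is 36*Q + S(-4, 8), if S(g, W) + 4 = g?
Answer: -44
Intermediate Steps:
S(g, W) = -4 + g
Q = -1 (Q = (0 - 10) + 9 = -10 + 9 = -1)
36*Q + S(-4, 8) = 36*(-1) + (-4 - 4) = -36 - 8 = -44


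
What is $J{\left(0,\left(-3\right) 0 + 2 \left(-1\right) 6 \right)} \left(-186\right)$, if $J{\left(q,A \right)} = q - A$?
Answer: $-2232$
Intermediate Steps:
$J{\left(0,\left(-3\right) 0 + 2 \left(-1\right) 6 \right)} \left(-186\right) = \left(0 - \left(\left(-3\right) 0 + 2 \left(-1\right) 6\right)\right) \left(-186\right) = \left(0 - \left(0 - 12\right)\right) \left(-186\right) = \left(0 - -12\right) \left(-186\right) = \left(0 + 12\right) \left(-186\right) = 12 \left(-186\right) = -2232$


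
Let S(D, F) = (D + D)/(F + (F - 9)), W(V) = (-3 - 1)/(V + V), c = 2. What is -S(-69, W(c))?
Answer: -138/11 ≈ -12.545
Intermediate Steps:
W(V) = -2/V (W(V) = -4*1/(2*V) = -2/V)
S(D, F) = 2*D/(-9 + 2*F) (S(D, F) = (2*D)/(F + (-9 + F)) = (2*D)/(-9 + 2*F) = 2*D/(-9 + 2*F))
-S(-69, W(c)) = -2*(-69)/(-9 + 2*(-2/2)) = -2*(-69)/(-9 + 2*(-2*1/2)) = -2*(-69)/(-9 + 2*(-1)) = -2*(-69)/(-9 - 2) = -2*(-69)/(-11) = -2*(-69)*(-1)/11 = -1*138/11 = -138/11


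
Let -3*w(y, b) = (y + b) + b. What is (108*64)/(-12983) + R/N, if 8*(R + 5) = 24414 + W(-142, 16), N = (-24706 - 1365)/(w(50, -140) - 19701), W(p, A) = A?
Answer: 3106354455327/1353919172 ≈ 2294.3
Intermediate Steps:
w(y, b) = -2*b/3 - y/3 (w(y, b) = -((y + b) + b)/3 = -((b + y) + b)/3 = -(y + 2*b)/3 = -2*b/3 - y/3)
N = 78213/58873 (N = (-24706 - 1365)/((-2/3*(-140) - 1/3*50) - 19701) = -26071/((280/3 - 50/3) - 19701) = -26071/(230/3 - 19701) = -26071/(-58873/3) = -26071*(-3/58873) = 78213/58873 ≈ 1.3285)
R = 12195/4 (R = -5 + (24414 + 16)/8 = -5 + (1/8)*24430 = -5 + 12215/4 = 12195/4 ≈ 3048.8)
(108*64)/(-12983) + R/N = (108*64)/(-12983) + 12195/(4*(78213/58873)) = 6912*(-1/12983) + (12195/4)*(58873/78213) = -6912/12983 + 239318745/104284 = 3106354455327/1353919172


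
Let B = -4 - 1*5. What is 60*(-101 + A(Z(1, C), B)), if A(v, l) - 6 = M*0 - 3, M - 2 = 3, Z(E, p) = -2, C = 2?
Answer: -5880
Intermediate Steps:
B = -9 (B = -4 - 5 = -9)
M = 5 (M = 2 + 3 = 5)
A(v, l) = 3 (A(v, l) = 6 + (5*0 - 3) = 6 + (0 - 3) = 6 - 3 = 3)
60*(-101 + A(Z(1, C), B)) = 60*(-101 + 3) = 60*(-98) = -5880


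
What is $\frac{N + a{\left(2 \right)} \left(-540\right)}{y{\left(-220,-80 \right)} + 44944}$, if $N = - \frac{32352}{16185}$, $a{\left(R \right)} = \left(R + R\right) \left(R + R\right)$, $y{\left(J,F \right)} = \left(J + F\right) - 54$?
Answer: $- \frac{3330256}{17183075} \approx -0.19381$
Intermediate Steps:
$y{\left(J,F \right)} = -54 + F + J$ ($y{\left(J,F \right)} = \left(F + J\right) - 54 = -54 + F + J$)
$a{\left(R \right)} = 4 R^{2}$ ($a{\left(R \right)} = 2 R 2 R = 4 R^{2}$)
$N = - \frac{10784}{5395}$ ($N = \left(-32352\right) \frac{1}{16185} = - \frac{10784}{5395} \approx -1.9989$)
$\frac{N + a{\left(2 \right)} \left(-540\right)}{y{\left(-220,-80 \right)} + 44944} = \frac{- \frac{10784}{5395} + 4 \cdot 2^{2} \left(-540\right)}{\left(-54 - 80 - 220\right) + 44944} = \frac{- \frac{10784}{5395} + 4 \cdot 4 \left(-540\right)}{-354 + 44944} = \frac{- \frac{10784}{5395} + 16 \left(-540\right)}{44590} = \left(- \frac{10784}{5395} - 8640\right) \frac{1}{44590} = \left(- \frac{46623584}{5395}\right) \frac{1}{44590} = - \frac{3330256}{17183075}$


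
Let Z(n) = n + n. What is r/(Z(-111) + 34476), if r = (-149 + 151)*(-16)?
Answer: -16/17127 ≈ -0.00093420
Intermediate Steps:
Z(n) = 2*n
r = -32 (r = 2*(-16) = -32)
r/(Z(-111) + 34476) = -32/(2*(-111) + 34476) = -32/(-222 + 34476) = -32/34254 = -32*1/34254 = -16/17127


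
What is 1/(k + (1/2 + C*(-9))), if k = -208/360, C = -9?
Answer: 90/7283 ≈ 0.012358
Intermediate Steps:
k = -26/45 (k = -208*1/360 = -26/45 ≈ -0.57778)
1/(k + (1/2 + C*(-9))) = 1/(-26/45 + (1/2 - 9*(-9))) = 1/(-26/45 + (½ + 81)) = 1/(-26/45 + 163/2) = 1/(7283/90) = 90/7283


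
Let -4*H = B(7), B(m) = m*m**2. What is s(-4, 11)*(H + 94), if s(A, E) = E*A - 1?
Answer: -1485/4 ≈ -371.25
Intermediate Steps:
B(m) = m**3
H = -343/4 (H = -1/4*7**3 = -1/4*343 = -343/4 ≈ -85.750)
s(A, E) = -1 + A*E (s(A, E) = A*E - 1 = -1 + A*E)
s(-4, 11)*(H + 94) = (-1 - 4*11)*(-343/4 + 94) = (-1 - 44)*(33/4) = -45*33/4 = -1485/4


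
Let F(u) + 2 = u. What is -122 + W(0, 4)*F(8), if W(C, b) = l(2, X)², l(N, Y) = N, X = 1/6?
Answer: -98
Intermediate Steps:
F(u) = -2 + u
X = ⅙ (X = 1*(⅙) = ⅙ ≈ 0.16667)
W(C, b) = 4 (W(C, b) = 2² = 4)
-122 + W(0, 4)*F(8) = -122 + 4*(-2 + 8) = -122 + 4*6 = -122 + 24 = -98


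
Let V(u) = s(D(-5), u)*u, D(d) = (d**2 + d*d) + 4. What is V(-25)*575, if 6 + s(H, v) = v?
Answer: 445625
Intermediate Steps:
D(d) = 4 + 2*d**2 (D(d) = (d**2 + d**2) + 4 = 2*d**2 + 4 = 4 + 2*d**2)
s(H, v) = -6 + v
V(u) = u*(-6 + u) (V(u) = (-6 + u)*u = u*(-6 + u))
V(-25)*575 = -25*(-6 - 25)*575 = -25*(-31)*575 = 775*575 = 445625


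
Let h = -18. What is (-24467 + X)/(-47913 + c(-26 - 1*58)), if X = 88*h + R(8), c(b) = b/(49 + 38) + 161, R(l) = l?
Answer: 251749/461612 ≈ 0.54537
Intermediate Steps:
c(b) = 161 + b/87 (c(b) = b/87 + 161 = 161 + b/87)
X = -1576 (X = 88*(-18) + 8 = -1584 + 8 = -1576)
(-24467 + X)/(-47913 + c(-26 - 1*58)) = (-24467 - 1576)/(-47913 + (161 + (-26 - 1*58)/87)) = -26043/(-47913 + (161 + (-26 - 58)/87)) = -26043/(-47913 + (161 + (1/87)*(-84))) = -26043/(-47913 + (161 - 28/29)) = -26043/(-47913 + 4641/29) = -26043/(-1384836/29) = -26043*(-29/1384836) = 251749/461612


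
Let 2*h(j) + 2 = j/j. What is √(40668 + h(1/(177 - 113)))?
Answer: √162670/2 ≈ 201.66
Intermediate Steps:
h(j) = -½ (h(j) = -1 + (j/j)/2 = -1 + (½)*1 = -1 + ½ = -½)
√(40668 + h(1/(177 - 113))) = √(40668 - ½) = √(81335/2) = √162670/2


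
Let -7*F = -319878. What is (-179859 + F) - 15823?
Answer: -1049896/7 ≈ -1.4999e+5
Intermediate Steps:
F = 319878/7 (F = -⅐*(-319878) = 319878/7 ≈ 45697.)
(-179859 + F) - 15823 = (-179859 + 319878/7) - 15823 = -939135/7 - 15823 = -1049896/7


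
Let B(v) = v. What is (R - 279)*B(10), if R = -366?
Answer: -6450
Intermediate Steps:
(R - 279)*B(10) = (-366 - 279)*10 = -645*10 = -6450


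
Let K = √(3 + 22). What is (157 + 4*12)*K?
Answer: 1025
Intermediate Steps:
K = 5 (K = √25 = 5)
(157 + 4*12)*K = (157 + 4*12)*5 = (157 + 48)*5 = 205*5 = 1025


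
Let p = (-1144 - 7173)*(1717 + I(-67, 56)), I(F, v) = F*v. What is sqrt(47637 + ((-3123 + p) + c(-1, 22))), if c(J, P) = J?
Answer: 6*sqrt(471378) ≈ 4119.4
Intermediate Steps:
p = 16925095 (p = (-1144 - 7173)*(1717 - 67*56) = -8317*(1717 - 3752) = -8317*(-2035) = 16925095)
sqrt(47637 + ((-3123 + p) + c(-1, 22))) = sqrt(47637 + ((-3123 + 16925095) - 1)) = sqrt(47637 + (16921972 - 1)) = sqrt(47637 + 16921971) = sqrt(16969608) = 6*sqrt(471378)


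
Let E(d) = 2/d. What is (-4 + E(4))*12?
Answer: -42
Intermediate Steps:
(-4 + E(4))*12 = (-4 + 2/4)*12 = (-4 + 2*(¼))*12 = (-4 + ½)*12 = -7/2*12 = -42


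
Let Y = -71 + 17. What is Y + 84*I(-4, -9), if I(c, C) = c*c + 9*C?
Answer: -5514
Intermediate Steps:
I(c, C) = c² + 9*C
Y = -54
Y + 84*I(-4, -9) = -54 + 84*((-4)² + 9*(-9)) = -54 + 84*(16 - 81) = -54 + 84*(-65) = -54 - 5460 = -5514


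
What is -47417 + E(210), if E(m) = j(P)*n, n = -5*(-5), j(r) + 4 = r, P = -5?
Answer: -47642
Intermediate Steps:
j(r) = -4 + r
n = 25
E(m) = -225 (E(m) = (-4 - 5)*25 = -9*25 = -225)
-47417 + E(210) = -47417 - 225 = -47642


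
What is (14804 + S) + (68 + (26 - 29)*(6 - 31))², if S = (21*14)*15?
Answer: 39663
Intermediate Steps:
S = 4410 (S = 294*15 = 4410)
(14804 + S) + (68 + (26 - 29)*(6 - 31))² = (14804 + 4410) + (68 + (26 - 29)*(6 - 31))² = 19214 + (68 - 3*(-25))² = 19214 + (68 + 75)² = 19214 + 143² = 19214 + 20449 = 39663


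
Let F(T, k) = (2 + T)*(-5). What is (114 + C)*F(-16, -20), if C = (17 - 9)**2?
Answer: 12460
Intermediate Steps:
F(T, k) = -10 - 5*T
C = 64 (C = 8**2 = 64)
(114 + C)*F(-16, -20) = (114 + 64)*(-10 - 5*(-16)) = 178*(-10 + 80) = 178*70 = 12460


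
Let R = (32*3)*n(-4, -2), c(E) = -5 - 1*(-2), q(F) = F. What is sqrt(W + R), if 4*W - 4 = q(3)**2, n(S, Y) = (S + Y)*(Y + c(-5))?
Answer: sqrt(11533)/2 ≈ 53.696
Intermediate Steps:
c(E) = -3 (c(E) = -5 + 2 = -3)
n(S, Y) = (-3 + Y)*(S + Y) (n(S, Y) = (S + Y)*(Y - 3) = (S + Y)*(-3 + Y) = (-3 + Y)*(S + Y))
W = 13/4 (W = 1 + (1/4)*3**2 = 1 + (1/4)*9 = 1 + 9/4 = 13/4 ≈ 3.2500)
R = 2880 (R = (32*3)*((-2)**2 - 3*(-4) - 3*(-2) - 4*(-2)) = 96*(4 + 12 + 6 + 8) = 96*30 = 2880)
sqrt(W + R) = sqrt(13/4 + 2880) = sqrt(11533/4) = sqrt(11533)/2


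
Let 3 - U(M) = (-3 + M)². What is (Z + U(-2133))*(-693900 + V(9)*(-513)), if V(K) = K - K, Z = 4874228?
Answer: -216312916500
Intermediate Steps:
V(K) = 0
U(M) = 3 - (-3 + M)²
(Z + U(-2133))*(-693900 + V(9)*(-513)) = (4874228 + (3 - (-3 - 2133)²))*(-693900 + 0*(-513)) = (4874228 + (3 - 1*(-2136)²))*(-693900 + 0) = (4874228 + (3 - 1*4562496))*(-693900) = (4874228 + (3 - 4562496))*(-693900) = (4874228 - 4562493)*(-693900) = 311735*(-693900) = -216312916500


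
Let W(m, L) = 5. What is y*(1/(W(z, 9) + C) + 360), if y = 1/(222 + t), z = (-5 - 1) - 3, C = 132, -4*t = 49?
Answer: 197284/114943 ≈ 1.7164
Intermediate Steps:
t = -49/4 (t = -¼*49 = -49/4 ≈ -12.250)
z = -9 (z = -6 - 3 = -9)
y = 4/839 (y = 1/(222 - 49/4) = 1/(839/4) = 4/839 ≈ 0.0047676)
y*(1/(W(z, 9) + C) + 360) = 4*(1/(5 + 132) + 360)/839 = 4*(1/137 + 360)/839 = (4/839)*(49321/137) = 197284/114943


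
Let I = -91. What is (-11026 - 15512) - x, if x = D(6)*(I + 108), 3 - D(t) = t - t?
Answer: -26589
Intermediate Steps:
D(t) = 3 (D(t) = 3 - (t - t) = 3 - 1*0 = 3 + 0 = 3)
x = 51 (x = 3*(-91 + 108) = 3*17 = 51)
(-11026 - 15512) - x = (-11026 - 15512) - 1*51 = -26538 - 51 = -26589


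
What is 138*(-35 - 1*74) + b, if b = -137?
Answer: -15179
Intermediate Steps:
138*(-35 - 1*74) + b = 138*(-35 - 1*74) - 137 = 138*(-35 - 74) - 137 = 138*(-109) - 137 = -15042 - 137 = -15179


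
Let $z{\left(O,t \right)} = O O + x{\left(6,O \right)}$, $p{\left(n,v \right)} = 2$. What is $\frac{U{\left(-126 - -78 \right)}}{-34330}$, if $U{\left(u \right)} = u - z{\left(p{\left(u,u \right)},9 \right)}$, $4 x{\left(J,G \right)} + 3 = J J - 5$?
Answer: $\frac{59}{34330} \approx 0.0017186$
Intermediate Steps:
$x{\left(J,G \right)} = -2 + \frac{J^{2}}{4}$ ($x{\left(J,G \right)} = - \frac{3}{4} + \frac{J J - 5}{4} = - \frac{3}{4} + \frac{J^{2} - 5}{4} = - \frac{3}{4} + \frac{-5 + J^{2}}{4} = - \frac{3}{4} + \left(- \frac{5}{4} + \frac{J^{2}}{4}\right) = -2 + \frac{J^{2}}{4}$)
$z{\left(O,t \right)} = 7 + O^{2}$ ($z{\left(O,t \right)} = O O - \left(2 - \frac{6^{2}}{4}\right) = O^{2} + \left(-2 + \frac{1}{4} \cdot 36\right) = O^{2} + \left(-2 + 9\right) = O^{2} + 7 = 7 + O^{2}$)
$U{\left(u \right)} = -11 + u$ ($U{\left(u \right)} = u - \left(7 + 2^{2}\right) = u - \left(7 + 4\right) = u - 11 = -11 + u$)
$\frac{U{\left(-126 - -78 \right)}}{-34330} = \frac{-11 - 48}{-34330} = \left(-11 + \left(-126 + 78\right)\right) \left(- \frac{1}{34330}\right) = \left(-11 - 48\right) \left(- \frac{1}{34330}\right) = \left(-59\right) \left(- \frac{1}{34330}\right) = \frac{59}{34330}$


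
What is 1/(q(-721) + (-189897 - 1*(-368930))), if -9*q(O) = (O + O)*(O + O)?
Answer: -9/468067 ≈ -1.9228e-5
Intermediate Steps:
q(O) = -4*O²/9 (q(O) = -(O + O)*(O + O)/9 = -2*O*2*O/9 = -4*O²/9)
1/(q(-721) + (-189897 - 1*(-368930))) = 1/(-4/9*(-721)² + (-189897 - 1*(-368930))) = 1/(-4/9*519841 + (-189897 + 368930)) = 1/(-2079364/9 + 179033) = 1/(-468067/9) = -9/468067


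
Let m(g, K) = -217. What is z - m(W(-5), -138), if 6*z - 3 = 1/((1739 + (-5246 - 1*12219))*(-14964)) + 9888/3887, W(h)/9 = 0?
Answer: 1196015418846359/5488223156208 ≈ 217.92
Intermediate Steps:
W(h) = 0 (W(h) = 9*0 = 0)
z = 5070993949223/5488223156208 (z = 1/2 + (1/((1739 + (-5246 - 1*12219))*(-14964)) + 9888/3887)/6 = 1/2 + (-1/14964/(1739 + (-5246 - 12219)) + 9888*(1/3887))/6 = 1/2 + (-1/14964/(1739 - 17465) + 9888/3887)/6 = 1/2 + (-1/14964/(-15726) + 9888/3887)/6 = 1/2 + (-1/15726*(-1/14964) + 9888/3887)/6 = 1/2 + (1/235323864 + 9888/3887)/6 = 1/2 + (1/6)*(2326882371119/914703859368) = 1/2 + 2326882371119/5488223156208 = 5070993949223/5488223156208 ≈ 0.92398)
z - m(W(-5), -138) = 5070993949223/5488223156208 - 1*(-217) = 5070993949223/5488223156208 + 217 = 1196015418846359/5488223156208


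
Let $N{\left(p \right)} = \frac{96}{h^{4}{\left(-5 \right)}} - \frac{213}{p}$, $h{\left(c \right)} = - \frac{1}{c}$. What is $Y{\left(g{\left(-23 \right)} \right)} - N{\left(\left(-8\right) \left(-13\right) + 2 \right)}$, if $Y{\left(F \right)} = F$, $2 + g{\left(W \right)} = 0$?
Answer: $- \frac{6359999}{106} \approx -60000.0$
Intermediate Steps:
$g{\left(W \right)} = -2$ ($g{\left(W \right)} = -2 + 0 = -2$)
$N{\left(p \right)} = 60000 - \frac{213}{p}$ ($N{\left(p \right)} = \frac{96}{\left(- \frac{1}{-5}\right)^{4}} - \frac{213}{p} = \frac{96}{\left(\left(-1\right) \left(- \frac{1}{5}\right)\right)^{4}} - \frac{213}{p} = \frac{96}{\left(\frac{1}{5}\right)^{4}} - \frac{213}{p} = 96 \frac{1}{\frac{1}{625}} - \frac{213}{p} = 96 \cdot 625 - \frac{213}{p} = 60000 - \frac{213}{p}$)
$Y{\left(g{\left(-23 \right)} \right)} - N{\left(\left(-8\right) \left(-13\right) + 2 \right)} = -2 - \left(60000 - \frac{213}{\left(-8\right) \left(-13\right) + 2}\right) = -2 - \left(60000 - \frac{213}{104 + 2}\right) = -2 - \left(60000 - \frac{213}{106}\right) = -2 - \frac{6359787}{106} = - \frac{6359999}{106}$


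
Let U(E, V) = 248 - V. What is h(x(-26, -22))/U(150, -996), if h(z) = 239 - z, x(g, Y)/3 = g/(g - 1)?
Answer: 2125/11196 ≈ 0.18980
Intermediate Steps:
x(g, Y) = 3*g/(-1 + g) (x(g, Y) = 3*(g/(g - 1)) = 3*(g/(-1 + g)) = 3*g/(-1 + g))
h(x(-26, -22))/U(150, -996) = (239 - 3*(-26)/(-1 - 26))/(248 - 1*(-996)) = (239 - 3*(-26)/(-27))/(248 + 996) = (239 - 3*(-26)*(-1)/27)/1244 = (239 - 1*26/9)*(1/1244) = (239 - 26/9)*(1/1244) = (2125/9)*(1/1244) = 2125/11196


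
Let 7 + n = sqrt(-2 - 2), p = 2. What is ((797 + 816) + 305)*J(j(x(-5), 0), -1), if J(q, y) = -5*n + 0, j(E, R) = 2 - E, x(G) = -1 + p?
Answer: 67130 - 19180*I ≈ 67130.0 - 19180.0*I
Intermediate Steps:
x(G) = 1 (x(G) = -1 + 2 = 1)
n = -7 + 2*I (n = -7 + sqrt(-2 - 2) = -7 + sqrt(-4) = -7 + 2*I ≈ -7.0 + 2.0*I)
J(q, y) = 35 - 10*I (J(q, y) = -5*(-7 + 2*I) + 0 = (35 - 10*I) + 0 = 35 - 10*I)
((797 + 816) + 305)*J(j(x(-5), 0), -1) = ((797 + 816) + 305)*(35 - 10*I) = (1613 + 305)*(35 - 10*I) = 1918*(35 - 10*I) = 67130 - 19180*I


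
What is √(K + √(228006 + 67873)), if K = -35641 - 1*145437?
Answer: √(-181078 + √295879) ≈ 424.89*I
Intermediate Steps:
K = -181078 (K = -35641 - 145437 = -181078)
√(K + √(228006 + 67873)) = √(-181078 + √(228006 + 67873)) = √(-181078 + √295879)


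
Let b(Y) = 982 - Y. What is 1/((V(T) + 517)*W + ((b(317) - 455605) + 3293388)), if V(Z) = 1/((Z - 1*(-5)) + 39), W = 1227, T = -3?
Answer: 41/142386314 ≈ 2.8795e-7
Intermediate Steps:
V(Z) = 1/(44 + Z) (V(Z) = 1/((Z + 5) + 39) = 1/((5 + Z) + 39) = 1/(44 + Z))
1/((V(T) + 517)*W + ((b(317) - 455605) + 3293388)) = 1/((1/(44 - 3) + 517)*1227 + (((982 - 1*317) - 455605) + 3293388)) = 1/((1/41 + 517)*1227 + (((982 - 317) - 455605) + 3293388)) = 1/((1/41 + 517)*1227 + ((665 - 455605) + 3293388)) = 1/((21198/41)*1227 + (-454940 + 3293388)) = 1/(26009946/41 + 2838448) = 1/(142386314/41) = 41/142386314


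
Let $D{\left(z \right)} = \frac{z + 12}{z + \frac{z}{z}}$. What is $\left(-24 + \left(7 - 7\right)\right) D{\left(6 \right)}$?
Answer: $- \frac{432}{7} \approx -61.714$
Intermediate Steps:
$D{\left(z \right)} = \frac{12 + z}{1 + z}$ ($D{\left(z \right)} = \frac{12 + z}{z + 1} = \frac{12 + z}{1 + z}$)
$\left(-24 + \left(7 - 7\right)\right) D{\left(6 \right)} = \left(-24 + \left(7 - 7\right)\right) \frac{12 + 6}{1 + 6} = \left(-24 + \left(7 - 7\right)\right) \frac{1}{7} \cdot 18 = \left(-24 + 0\right) \frac{1}{7} \cdot 18 = \left(-24\right) \frac{18}{7} = - \frac{432}{7}$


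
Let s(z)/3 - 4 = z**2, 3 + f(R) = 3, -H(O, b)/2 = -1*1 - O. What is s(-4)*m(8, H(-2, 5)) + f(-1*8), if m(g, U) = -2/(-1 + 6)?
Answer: -24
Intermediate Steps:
H(O, b) = 2 + 2*O (H(O, b) = -2*(-1*1 - O) = -2*(-1 - O) = 2 + 2*O)
f(R) = 0 (f(R) = -3 + 3 = 0)
s(z) = 12 + 3*z**2
m(g, U) = -2/5
s(-4)*m(8, H(-2, 5)) + f(-1*8) = (12 + 3*(-4)**2)*(-2/5) + 0 = (12 + 3*16)*(-2/5) + 0 = (12 + 48)*(-2/5) + 0 = 60*(-2/5) + 0 = -24 + 0 = -24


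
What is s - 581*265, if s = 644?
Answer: -153321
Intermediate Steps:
s - 581*265 = 644 - 581*265 = 644 - 153965 = -153321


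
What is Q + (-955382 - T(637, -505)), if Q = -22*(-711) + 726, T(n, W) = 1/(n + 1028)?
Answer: -1563458311/1665 ≈ -9.3901e+5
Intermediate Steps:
T(n, W) = 1/(1028 + n)
Q = 16368 (Q = 15642 + 726 = 16368)
Q + (-955382 - T(637, -505)) = 16368 + (-955382 - 1/(1028 + 637)) = 16368 + (-955382 - 1/1665) = 16368 - 1590711031/1665 = -1563458311/1665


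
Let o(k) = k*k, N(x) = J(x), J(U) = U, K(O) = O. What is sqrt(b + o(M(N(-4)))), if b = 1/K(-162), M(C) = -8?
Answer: sqrt(20734)/18 ≈ 7.9996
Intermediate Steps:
N(x) = x
o(k) = k**2
b = -1/162 (b = 1/(-162) = -1/162 ≈ -0.0061728)
sqrt(b + o(M(N(-4)))) = sqrt(-1/162 + (-8)**2) = sqrt(-1/162 + 64) = sqrt(10367/162) = sqrt(20734)/18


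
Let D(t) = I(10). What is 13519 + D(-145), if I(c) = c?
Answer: 13529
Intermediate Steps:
D(t) = 10
13519 + D(-145) = 13519 + 10 = 13529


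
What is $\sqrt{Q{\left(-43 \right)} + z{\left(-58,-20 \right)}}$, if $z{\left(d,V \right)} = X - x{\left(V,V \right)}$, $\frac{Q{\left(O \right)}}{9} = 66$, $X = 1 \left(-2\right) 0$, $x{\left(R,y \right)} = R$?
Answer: $\sqrt{614} \approx 24.779$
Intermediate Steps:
$X = 0$ ($X = \left(-2\right) 0 = 0$)
$Q{\left(O \right)} = 594$ ($Q{\left(O \right)} = 9 \cdot 66 = 594$)
$z{\left(d,V \right)} = - V$ ($z{\left(d,V \right)} = 0 - V = - V$)
$\sqrt{Q{\left(-43 \right)} + z{\left(-58,-20 \right)}} = \sqrt{594 - -20} = \sqrt{594 + 20} = \sqrt{614}$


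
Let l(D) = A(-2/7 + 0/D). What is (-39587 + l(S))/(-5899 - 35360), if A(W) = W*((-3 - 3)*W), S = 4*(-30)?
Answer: 1939787/2021691 ≈ 0.95949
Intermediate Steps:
S = -120
A(W) = -6*W² (A(W) = W*(-6*W) = -6*W²)
l(D) = -24/49 (l(D) = -6*(-2/7 + 0/D)² = -6*(-2*⅐ + 0)² = -6*(-2/7 + 0)² = -6*(-2/7)² = -6*4/49 = -24/49)
(-39587 + l(S))/(-5899 - 35360) = (-39587 - 24/49)/(-5899 - 35360) = -1939787/49/(-41259) = -1939787/49*(-1/41259) = 1939787/2021691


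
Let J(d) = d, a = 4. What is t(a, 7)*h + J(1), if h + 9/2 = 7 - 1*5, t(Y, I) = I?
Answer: -33/2 ≈ -16.500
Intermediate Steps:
h = -5/2 (h = -9/2 + (7 - 1*5) = -9/2 + (7 - 5) = -9/2 + 2 = -5/2 ≈ -2.5000)
t(a, 7)*h + J(1) = 7*(-5/2) + 1 = -35/2 + 1 = -33/2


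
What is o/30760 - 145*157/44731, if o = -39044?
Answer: -611682141/343981390 ≈ -1.7782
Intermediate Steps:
o/30760 - 145*157/44731 = -39044/30760 - 145*157/44731 = -39044*1/30760 - 22765*1/44731 = -9761/7690 - 22765/44731 = -611682141/343981390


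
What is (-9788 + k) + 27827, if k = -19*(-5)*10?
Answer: 18989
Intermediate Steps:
k = 950 (k = 95*10 = 950)
(-9788 + k) + 27827 = (-9788 + 950) + 27827 = -8838 + 27827 = 18989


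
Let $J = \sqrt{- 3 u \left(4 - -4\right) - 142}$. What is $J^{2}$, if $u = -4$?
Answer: $-46$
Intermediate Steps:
$J = i \sqrt{46}$ ($J = \sqrt{\left(-3\right) \left(-4\right) \left(4 - -4\right) - 142} = \sqrt{12 \left(4 + 4\right) - 142} = \sqrt{12 \cdot 8 - 142} = \sqrt{96 - 142} = \sqrt{-46} = i \sqrt{46} \approx 6.7823 i$)
$J^{2} = \left(i \sqrt{46}\right)^{2} = -46$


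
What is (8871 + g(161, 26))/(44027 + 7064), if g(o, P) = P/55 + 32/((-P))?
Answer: 6342223/36530065 ≈ 0.17362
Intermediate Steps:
g(o, P) = -32/P + P/55 (g(o, P) = P*(1/55) + 32*(-1/P) = P/55 - 32/P = -32/P + P/55)
(8871 + g(161, 26))/(44027 + 7064) = (8871 + (-32/26 + (1/55)*26))/(44027 + 7064) = (8871 + (-32*1/26 + 26/55))/51091 = (8871 + (-16/13 + 26/55))*(1/51091) = (8871 - 542/715)*(1/51091) = (6342223/715)*(1/51091) = 6342223/36530065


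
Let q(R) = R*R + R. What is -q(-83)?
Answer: -6806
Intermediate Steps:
q(R) = R + R**2 (q(R) = R**2 + R = R + R**2)
-q(-83) = -(-83)*(1 - 83) = -(-83)*(-82) = -1*6806 = -6806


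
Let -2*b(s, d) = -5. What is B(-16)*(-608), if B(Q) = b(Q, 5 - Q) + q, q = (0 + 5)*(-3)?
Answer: 7600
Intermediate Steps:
b(s, d) = 5/2 (b(s, d) = -1/2*(-5) = 5/2)
q = -15 (q = 5*(-3) = -15)
B(Q) = -25/2 (B(Q) = 5/2 - 15 = -25/2)
B(-16)*(-608) = -25/2*(-608) = 7600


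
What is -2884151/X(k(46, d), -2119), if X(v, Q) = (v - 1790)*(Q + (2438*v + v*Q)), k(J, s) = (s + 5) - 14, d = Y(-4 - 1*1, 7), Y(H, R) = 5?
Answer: -2884151/6090630 ≈ -0.47354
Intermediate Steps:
d = 5
k(J, s) = -9 + s (k(J, s) = (5 + s) - 14 = -9 + s)
X(v, Q) = (-1790 + v)*(Q + 2438*v + Q*v) (X(v, Q) = (-1790 + v)*(Q + (2438*v + Q*v)) = (-1790 + v)*(Q + 2438*v + Q*v))
-2884151/X(k(46, d), -2119) = -2884151/(-4364020*(-9 + 5) - 1790*(-2119) + 2438*(-9 + 5)**2 - 2119*(-9 + 5)**2 - 1789*(-2119)*(-9 + 5)) = -2884151/(-4364020*(-4) + 3793010 + 2438*(-4)**2 - 2119*(-4)**2 - 1789*(-2119)*(-4)) = -2884151/(17456080 + 3793010 + 2438*16 - 2119*16 - 15163564) = -2884151/(17456080 + 3793010 + 39008 - 33904 - 15163564) = -2884151/6090630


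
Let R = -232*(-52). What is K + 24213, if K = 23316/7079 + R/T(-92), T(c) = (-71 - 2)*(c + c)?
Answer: 287836848229/11885641 ≈ 24217.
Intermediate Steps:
R = 12064
T(c) = -146*c
K = 49822696/11885641 (K = 23316/7079 + 12064/((-146*(-92))) = 23316*(1/7079) + 12064/13432 = 23316/7079 + 12064*(1/13432) = 23316/7079 + 1508/1679 = 49822696/11885641 ≈ 4.1918)
K + 24213 = 49822696/11885641 + 24213 = 287836848229/11885641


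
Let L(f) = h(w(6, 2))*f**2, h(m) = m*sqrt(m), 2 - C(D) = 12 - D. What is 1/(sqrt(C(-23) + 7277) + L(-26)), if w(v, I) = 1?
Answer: 169/112433 - sqrt(1811)/224866 ≈ 0.0013139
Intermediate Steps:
C(D) = -10 + D (C(D) = 2 - (12 - D) = 2 + (-12 + D) = -10 + D)
h(m) = m**(3/2)
L(f) = f**2 (L(f) = 1**(3/2)*f**2 = 1*f**2 = f**2)
1/(sqrt(C(-23) + 7277) + L(-26)) = 1/(sqrt((-10 - 23) + 7277) + (-26)**2) = 1/(sqrt(-33 + 7277) + 676) = 1/(sqrt(7244) + 676) = 1/(2*sqrt(1811) + 676) = 1/(676 + 2*sqrt(1811))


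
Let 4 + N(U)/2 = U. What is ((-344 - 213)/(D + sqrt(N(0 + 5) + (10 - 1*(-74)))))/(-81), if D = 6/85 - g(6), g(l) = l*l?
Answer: -24098605/117525141 - 4024325*sqrt(86)/705150846 ≈ -0.25798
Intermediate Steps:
N(U) = -8 + 2*U
g(l) = l**2
D = -3054/85 (D = 6/85 - 1*6**2 = 6*(1/85) - 1*36 = 6/85 - 36 = -3054/85 ≈ -35.929)
((-344 - 213)/(D + sqrt(N(0 + 5) + (10 - 1*(-74)))))/(-81) = ((-344 - 213)/(-3054/85 + sqrt((-8 + 2*(0 + 5)) + (10 - 1*(-74)))))/(-81) = -557/(-3054/85 + sqrt((-8 + 2*5) + (10 + 74)))*(-1/81) = -557/(-3054/85 + sqrt((-8 + 10) + 84))*(-1/81) = -557/(-3054/85 + sqrt(2 + 84))*(-1/81) = -557/(-3054/85 + sqrt(86))*(-1/81) = 557/(81*(-3054/85 + sqrt(86)))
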